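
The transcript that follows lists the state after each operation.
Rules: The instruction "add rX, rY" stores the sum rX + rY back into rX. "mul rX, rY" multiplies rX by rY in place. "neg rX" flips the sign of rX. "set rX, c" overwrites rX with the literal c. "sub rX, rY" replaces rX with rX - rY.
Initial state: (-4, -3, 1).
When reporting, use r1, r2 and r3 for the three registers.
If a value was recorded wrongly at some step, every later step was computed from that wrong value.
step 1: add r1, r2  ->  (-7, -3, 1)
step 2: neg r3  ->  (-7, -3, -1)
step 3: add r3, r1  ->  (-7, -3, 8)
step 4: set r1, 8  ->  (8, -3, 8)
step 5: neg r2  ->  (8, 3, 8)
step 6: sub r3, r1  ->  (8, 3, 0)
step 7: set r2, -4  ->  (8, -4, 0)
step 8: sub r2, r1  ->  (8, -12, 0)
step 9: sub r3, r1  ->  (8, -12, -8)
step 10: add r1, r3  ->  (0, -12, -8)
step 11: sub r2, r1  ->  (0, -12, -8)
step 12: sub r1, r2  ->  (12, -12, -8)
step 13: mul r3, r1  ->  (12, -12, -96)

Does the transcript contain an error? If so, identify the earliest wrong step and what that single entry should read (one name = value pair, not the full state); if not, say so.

step 3, r3 = -8

Recomputing the run from the initial state:
step 1: r1 = -7, r2 = -3, r3 = 1
step 2: r1 = -7, r2 = -3, r3 = -1
step 3: r1 = -7, r2 = -3, r3 = -8
step 4: r1 = 8, r2 = -3, r3 = -8
step 5: r1 = 8, r2 = 3, r3 = -8
step 6: r1 = 8, r2 = 3, r3 = -16
step 7: r1 = 8, r2 = -4, r3 = -16
step 8: r1 = 8, r2 = -12, r3 = -16
step 9: r1 = 8, r2 = -12, r3 = -24
step 10: r1 = -16, r2 = -12, r3 = -24
step 11: r1 = -16, r2 = 4, r3 = -24
step 12: r1 = -20, r2 = 4, r3 = -24
step 13: r1 = -20, r2 = 4, r3 = 480
The first disagreement with the transcript is at step 3, where the value should be r3 = -8.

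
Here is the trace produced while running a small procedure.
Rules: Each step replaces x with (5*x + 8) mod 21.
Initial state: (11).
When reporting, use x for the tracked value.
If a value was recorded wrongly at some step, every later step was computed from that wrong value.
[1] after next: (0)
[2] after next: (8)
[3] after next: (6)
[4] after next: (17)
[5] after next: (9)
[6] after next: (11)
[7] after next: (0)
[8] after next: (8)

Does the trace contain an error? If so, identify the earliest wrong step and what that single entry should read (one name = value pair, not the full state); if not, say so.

no error

Recomputing the run from the initial state:
step 1: x = 0
step 2: x = 8
step 3: x = 6
step 4: x = 17
step 5: x = 9
step 6: x = 11
step 7: x = 0
step 8: x = 8
This matches the trace at every step.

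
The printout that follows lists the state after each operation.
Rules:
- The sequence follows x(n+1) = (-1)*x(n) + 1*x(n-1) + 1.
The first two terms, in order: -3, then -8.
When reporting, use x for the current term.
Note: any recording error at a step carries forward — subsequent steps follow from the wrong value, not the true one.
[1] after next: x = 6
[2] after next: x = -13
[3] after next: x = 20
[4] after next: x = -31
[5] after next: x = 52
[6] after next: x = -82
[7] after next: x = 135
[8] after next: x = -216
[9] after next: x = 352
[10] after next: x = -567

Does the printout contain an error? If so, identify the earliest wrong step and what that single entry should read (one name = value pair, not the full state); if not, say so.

step 4, x = -32

Recomputing the run from the initial state:
step 1: x = 6
step 2: x = -13
step 3: x = 20
step 4: x = -32
step 5: x = 53
step 6: x = -84
step 7: x = 138
step 8: x = -221
step 9: x = 360
step 10: x = -580
The first disagreement with the printout is at step 4, where the value should be x = -32.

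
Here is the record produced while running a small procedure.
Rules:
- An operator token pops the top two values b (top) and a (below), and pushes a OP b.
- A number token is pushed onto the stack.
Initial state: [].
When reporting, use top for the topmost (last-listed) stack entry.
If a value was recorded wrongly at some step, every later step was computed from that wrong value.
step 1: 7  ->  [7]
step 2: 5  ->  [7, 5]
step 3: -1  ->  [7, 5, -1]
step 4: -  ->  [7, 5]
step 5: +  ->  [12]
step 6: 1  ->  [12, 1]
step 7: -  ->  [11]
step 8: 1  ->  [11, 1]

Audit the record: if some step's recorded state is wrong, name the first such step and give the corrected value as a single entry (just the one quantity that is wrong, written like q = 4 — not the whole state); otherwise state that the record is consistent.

step 4, top = 6

1. push 7: top = 7 (exactly as logged)
2. push 5: top = 5 (confirmed correct)
3. push -1: top = -1 (same as recorded)
4. 5 - -1 = 6 (not what was recorded)
So the first discrepancy is step 4, where the right value is top = 6.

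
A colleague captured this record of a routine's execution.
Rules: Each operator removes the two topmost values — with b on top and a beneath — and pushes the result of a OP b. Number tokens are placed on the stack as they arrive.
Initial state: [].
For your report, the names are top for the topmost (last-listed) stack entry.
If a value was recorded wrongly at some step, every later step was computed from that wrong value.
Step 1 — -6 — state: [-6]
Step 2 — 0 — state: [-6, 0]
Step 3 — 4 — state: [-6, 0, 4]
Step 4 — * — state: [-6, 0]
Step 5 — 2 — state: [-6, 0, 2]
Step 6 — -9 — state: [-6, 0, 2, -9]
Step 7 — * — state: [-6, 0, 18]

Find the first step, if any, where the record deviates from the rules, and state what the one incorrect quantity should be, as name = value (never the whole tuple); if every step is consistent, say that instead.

step 7, top = -18

Step 1: push -6: top = -6 — confirmed correct.
Step 2: push 0: top = 0 — verified.
Step 3: push 4: top = 4 — confirmed correct.
Step 4: 0 * 4 = 0 — same as recorded.
Step 5: push 2: top = 2 — confirmed correct.
Step 6: push -9: top = -9 — confirmed correct.
Step 7: 2 * -9 = -18 — a discrepancy with the record.
Step 7 is the first one off; corrected, top = -18.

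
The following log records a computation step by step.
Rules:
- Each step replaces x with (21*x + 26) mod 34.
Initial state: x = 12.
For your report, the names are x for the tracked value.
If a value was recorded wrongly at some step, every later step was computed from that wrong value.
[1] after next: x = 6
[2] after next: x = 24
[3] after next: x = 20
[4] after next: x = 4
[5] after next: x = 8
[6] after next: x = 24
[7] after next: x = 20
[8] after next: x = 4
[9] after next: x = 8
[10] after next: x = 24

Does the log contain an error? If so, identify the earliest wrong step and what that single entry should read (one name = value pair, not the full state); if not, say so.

step 2, x = 16

Recomputing the run from the initial state:
step 1: x = 6
step 2: x = 16
step 3: x = 22
step 4: x = 12
step 5: x = 6
step 6: x = 16
step 7: x = 22
step 8: x = 12
step 9: x = 6
step 10: x = 16
The first disagreement with the log is at step 2, where the value should be x = 16.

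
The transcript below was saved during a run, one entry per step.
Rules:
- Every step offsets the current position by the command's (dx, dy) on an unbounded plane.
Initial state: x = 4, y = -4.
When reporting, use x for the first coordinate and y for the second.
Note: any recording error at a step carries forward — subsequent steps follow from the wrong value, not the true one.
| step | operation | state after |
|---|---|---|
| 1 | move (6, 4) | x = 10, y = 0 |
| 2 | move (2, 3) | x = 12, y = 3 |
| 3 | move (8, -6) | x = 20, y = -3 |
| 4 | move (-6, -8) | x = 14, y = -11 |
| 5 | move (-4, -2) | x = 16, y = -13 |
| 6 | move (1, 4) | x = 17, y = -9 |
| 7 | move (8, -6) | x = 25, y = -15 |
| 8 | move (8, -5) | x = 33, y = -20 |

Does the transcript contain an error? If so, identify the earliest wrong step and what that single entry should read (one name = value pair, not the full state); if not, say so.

Recomputing the run from the initial state:
step 1: x = 10, y = 0
step 2: x = 12, y = 3
step 3: x = 20, y = -3
step 4: x = 14, y = -11
step 5: x = 10, y = -13
step 6: x = 11, y = -9
step 7: x = 19, y = -15
step 8: x = 27, y = -20
The first disagreement with the transcript is at step 5, where the value should be x = 10.

step 5, x = 10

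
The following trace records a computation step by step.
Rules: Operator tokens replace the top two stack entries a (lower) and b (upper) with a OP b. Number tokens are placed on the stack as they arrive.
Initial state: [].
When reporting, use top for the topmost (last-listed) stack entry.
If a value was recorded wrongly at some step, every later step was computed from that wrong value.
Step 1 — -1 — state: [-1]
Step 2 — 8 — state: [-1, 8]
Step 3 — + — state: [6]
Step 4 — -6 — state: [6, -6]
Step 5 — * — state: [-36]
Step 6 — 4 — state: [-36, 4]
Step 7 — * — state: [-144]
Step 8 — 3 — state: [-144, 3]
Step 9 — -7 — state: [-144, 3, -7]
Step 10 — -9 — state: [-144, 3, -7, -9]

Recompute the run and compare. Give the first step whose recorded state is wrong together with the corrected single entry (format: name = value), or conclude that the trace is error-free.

step 3, top = 7

1. push -1: top = -1 (agrees with the trace)
2. push 8: top = 8 (same as recorded)
3. -1 + 8 = 7 (not what was recorded)
The audit stops at step 3: the recorded entry is wrong and should be top = 7.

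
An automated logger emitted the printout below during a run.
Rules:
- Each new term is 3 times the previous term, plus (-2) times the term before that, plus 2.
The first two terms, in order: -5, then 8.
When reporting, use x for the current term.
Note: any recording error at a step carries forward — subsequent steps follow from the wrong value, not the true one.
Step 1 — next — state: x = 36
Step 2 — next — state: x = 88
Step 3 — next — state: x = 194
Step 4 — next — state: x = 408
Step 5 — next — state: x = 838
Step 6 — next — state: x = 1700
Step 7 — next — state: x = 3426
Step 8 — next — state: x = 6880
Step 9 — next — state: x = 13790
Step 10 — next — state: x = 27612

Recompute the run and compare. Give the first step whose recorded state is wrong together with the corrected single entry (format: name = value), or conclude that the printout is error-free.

step 2, x = 94

step 1: x = 3*(8) + (-2)*(-5) + (2) = 36 -> in agreement
step 2: x = 3*(36) + (-2)*(8) + (2) = 94 -> first mismatch against the printout
First deviation found at step 2; the corrected entry is x = 94.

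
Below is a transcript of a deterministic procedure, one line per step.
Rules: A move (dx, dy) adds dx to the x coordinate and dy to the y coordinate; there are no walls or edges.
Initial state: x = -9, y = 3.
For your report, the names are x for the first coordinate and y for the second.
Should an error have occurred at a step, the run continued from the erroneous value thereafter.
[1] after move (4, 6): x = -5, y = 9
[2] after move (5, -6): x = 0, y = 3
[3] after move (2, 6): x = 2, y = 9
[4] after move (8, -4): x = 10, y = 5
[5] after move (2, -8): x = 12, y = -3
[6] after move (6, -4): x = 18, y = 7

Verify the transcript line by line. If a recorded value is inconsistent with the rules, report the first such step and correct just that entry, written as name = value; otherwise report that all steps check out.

step 6, y = -7

1. x = -9 + (4) = -5, y = 3 + (6) = 9 (exactly as logged)
2. x = -5 + (5) = 0, y = 9 + (-6) = 3 (in agreement)
3. x = 0 + (2) = 2, y = 3 + (6) = 9 (consistent with the transcript)
4. x = 2 + (8) = 10, y = 9 + (-4) = 5 (confirmed correct)
5. x = 10 + (2) = 12, y = 5 + (-8) = -3 (in agreement)
6. x = 12 + (6) = 18, y = -3 + (-4) = -7 (this is not what the transcript shows)
Conclusion: step 6 carries the first error; the entry should be y = -7.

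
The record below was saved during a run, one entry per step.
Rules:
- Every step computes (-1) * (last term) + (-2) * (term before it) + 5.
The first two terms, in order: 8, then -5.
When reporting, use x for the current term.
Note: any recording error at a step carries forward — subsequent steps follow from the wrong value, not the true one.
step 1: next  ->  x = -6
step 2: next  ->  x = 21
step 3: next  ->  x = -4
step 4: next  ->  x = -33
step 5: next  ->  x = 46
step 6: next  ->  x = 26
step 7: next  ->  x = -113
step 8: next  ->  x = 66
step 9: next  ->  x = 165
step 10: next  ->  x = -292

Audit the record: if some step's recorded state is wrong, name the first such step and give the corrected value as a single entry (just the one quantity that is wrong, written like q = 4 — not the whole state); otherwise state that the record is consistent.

step 6, x = 25

step 1: x = -1*(-5) + (-2)*(8) + (5) = -6 -> matches
step 2: x = -1*(-6) + (-2)*(-5) + (5) = 21 -> exactly as logged
step 3: x = -1*(21) + (-2)*(-6) + (5) = -4 -> confirmed correct
step 4: x = -1*(-4) + (-2)*(21) + (5) = -33 -> confirmed correct
step 5: x = -1*(-33) + (-2)*(-4) + (5) = 46 -> exactly as logged
step 6: x = -1*(46) + (-2)*(-33) + (5) = 25 -> the record disagrees here
Conclusion: step 6 carries the first error; the entry should be x = 25.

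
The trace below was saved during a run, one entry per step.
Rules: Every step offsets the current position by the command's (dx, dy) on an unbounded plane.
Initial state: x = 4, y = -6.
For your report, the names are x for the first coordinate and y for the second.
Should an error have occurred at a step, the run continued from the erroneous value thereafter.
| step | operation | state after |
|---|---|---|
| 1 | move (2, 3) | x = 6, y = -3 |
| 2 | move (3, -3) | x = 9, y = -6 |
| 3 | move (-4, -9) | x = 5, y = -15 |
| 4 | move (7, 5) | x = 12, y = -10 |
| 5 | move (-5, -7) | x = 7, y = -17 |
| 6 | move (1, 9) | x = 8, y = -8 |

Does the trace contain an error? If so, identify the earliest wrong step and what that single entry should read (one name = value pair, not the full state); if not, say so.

step 1: x = 4 + (2) = 6, y = -6 + (3) = -3 -> consistent with the trace
step 2: x = 6 + (3) = 9, y = -3 + (-3) = -6 -> matches
step 3: x = 9 + (-4) = 5, y = -6 + (-9) = -15 -> confirmed correct
step 4: x = 5 + (7) = 12, y = -15 + (5) = -10 -> no discrepancy
step 5: x = 12 + (-5) = 7, y = -10 + (-7) = -17 -> in agreement
step 6: x = 7 + (1) = 8, y = -17 + (9) = -8 -> in agreement
The whole run recomputes cleanly — no discrepancies.

no error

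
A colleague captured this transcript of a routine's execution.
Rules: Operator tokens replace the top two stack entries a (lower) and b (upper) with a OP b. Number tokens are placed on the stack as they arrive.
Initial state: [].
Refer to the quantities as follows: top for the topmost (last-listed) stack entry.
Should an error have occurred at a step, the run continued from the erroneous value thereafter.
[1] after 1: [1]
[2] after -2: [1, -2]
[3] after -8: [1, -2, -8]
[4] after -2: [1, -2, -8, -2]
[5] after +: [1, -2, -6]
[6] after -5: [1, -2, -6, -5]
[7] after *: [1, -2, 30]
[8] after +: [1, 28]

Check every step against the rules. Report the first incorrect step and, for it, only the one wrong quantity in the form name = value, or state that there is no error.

step 5, top = -10

Step 1: push 1: top = 1 — checks out.
Step 2: push -2: top = -2 — agrees with the transcript.
Step 3: push -8: top = -8 — agrees with the transcript.
Step 4: push -2: top = -2 — exactly as logged.
Step 5: -8 + -2 = -10 — the transcript disagrees here.
First deviation found at step 5; the corrected entry is top = -10.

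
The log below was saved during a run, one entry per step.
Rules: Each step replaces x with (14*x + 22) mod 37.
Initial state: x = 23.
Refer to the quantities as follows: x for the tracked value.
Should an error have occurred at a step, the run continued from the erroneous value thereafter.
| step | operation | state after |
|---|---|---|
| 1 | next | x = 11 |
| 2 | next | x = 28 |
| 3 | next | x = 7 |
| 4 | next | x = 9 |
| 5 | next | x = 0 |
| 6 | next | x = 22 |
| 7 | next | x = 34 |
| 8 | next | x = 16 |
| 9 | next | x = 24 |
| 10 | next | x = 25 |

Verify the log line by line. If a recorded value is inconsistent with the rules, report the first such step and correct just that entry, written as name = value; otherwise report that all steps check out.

step 1: x = (14*23 + 22) mod 37 = 11 -> verified
step 2: x = (14*11 + 22) mod 37 = 28 -> verified
step 3: x = (14*28 + 22) mod 37 = 7 -> matches
step 4: x = (14*7 + 22) mod 37 = 9 -> checks out
step 5: x = (14*9 + 22) mod 37 = 0 -> agrees with the log
step 6: x = (14*0 + 22) mod 37 = 22 -> in agreement
step 7: x = (14*22 + 22) mod 37 = 34 -> in agreement
step 8: x = (14*34 + 22) mod 37 = 17 -> first mismatch against the log
First deviation found at step 8; the corrected entry is x = 17.

step 8, x = 17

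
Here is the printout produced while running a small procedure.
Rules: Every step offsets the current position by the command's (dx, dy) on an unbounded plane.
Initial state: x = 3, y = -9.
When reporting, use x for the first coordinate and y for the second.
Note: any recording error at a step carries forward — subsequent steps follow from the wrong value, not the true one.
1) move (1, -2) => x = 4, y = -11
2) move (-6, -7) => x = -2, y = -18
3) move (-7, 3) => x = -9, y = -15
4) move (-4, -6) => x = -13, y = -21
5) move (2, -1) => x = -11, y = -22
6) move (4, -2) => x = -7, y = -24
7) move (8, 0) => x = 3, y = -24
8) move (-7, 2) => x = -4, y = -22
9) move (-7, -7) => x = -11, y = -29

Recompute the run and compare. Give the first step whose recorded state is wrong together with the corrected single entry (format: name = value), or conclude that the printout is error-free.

step 7, x = 1

Recomputing the run from the initial state:
step 1: x = 4, y = -11
step 2: x = -2, y = -18
step 3: x = -9, y = -15
step 4: x = -13, y = -21
step 5: x = -11, y = -22
step 6: x = -7, y = -24
step 7: x = 1, y = -24
step 8: x = -6, y = -22
step 9: x = -13, y = -29
The first disagreement with the printout is at step 7, where the value should be x = 1.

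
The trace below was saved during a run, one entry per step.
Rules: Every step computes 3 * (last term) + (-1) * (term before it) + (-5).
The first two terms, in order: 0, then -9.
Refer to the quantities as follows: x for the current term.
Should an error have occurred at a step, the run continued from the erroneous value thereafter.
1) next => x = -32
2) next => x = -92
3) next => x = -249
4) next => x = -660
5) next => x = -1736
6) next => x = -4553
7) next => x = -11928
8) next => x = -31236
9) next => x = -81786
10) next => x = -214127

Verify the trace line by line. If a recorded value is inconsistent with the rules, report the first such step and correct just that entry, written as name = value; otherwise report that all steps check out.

1. x = 3*(-9) + (-1)*(0) + (-5) = -32 (verified)
2. x = 3*(-32) + (-1)*(-9) + (-5) = -92 (in agreement)
3. x = 3*(-92) + (-1)*(-32) + (-5) = -249 (in agreement)
4. x = 3*(-249) + (-1)*(-92) + (-5) = -660 (in agreement)
5. x = 3*(-660) + (-1)*(-249) + (-5) = -1736 (same as recorded)
6. x = 3*(-1736) + (-1)*(-660) + (-5) = -4553 (consistent with the trace)
7. x = 3*(-4553) + (-1)*(-1736) + (-5) = -11928 (checks out)
8. x = 3*(-11928) + (-1)*(-4553) + (-5) = -31236 (agrees with the trace)
9. x = 3*(-31236) + (-1)*(-11928) + (-5) = -81785 (the entry is off here)
So the first discrepancy is step 9, where the right value is x = -81785.

step 9, x = -81785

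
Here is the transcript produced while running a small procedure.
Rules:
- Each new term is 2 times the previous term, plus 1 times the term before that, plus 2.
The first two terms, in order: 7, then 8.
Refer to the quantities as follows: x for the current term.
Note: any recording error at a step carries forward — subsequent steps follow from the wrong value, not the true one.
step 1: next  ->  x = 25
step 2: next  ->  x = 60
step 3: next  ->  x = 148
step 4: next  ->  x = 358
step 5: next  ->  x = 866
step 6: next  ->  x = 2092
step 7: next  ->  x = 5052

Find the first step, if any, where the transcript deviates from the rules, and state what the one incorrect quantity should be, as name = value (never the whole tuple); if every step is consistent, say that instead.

Recomputing the run from the initial state:
step 1: x = 25
step 2: x = 60
step 3: x = 147
step 4: x = 356
step 5: x = 861
step 6: x = 2080
step 7: x = 5023
The first disagreement with the transcript is at step 3, where the value should be x = 147.

step 3, x = 147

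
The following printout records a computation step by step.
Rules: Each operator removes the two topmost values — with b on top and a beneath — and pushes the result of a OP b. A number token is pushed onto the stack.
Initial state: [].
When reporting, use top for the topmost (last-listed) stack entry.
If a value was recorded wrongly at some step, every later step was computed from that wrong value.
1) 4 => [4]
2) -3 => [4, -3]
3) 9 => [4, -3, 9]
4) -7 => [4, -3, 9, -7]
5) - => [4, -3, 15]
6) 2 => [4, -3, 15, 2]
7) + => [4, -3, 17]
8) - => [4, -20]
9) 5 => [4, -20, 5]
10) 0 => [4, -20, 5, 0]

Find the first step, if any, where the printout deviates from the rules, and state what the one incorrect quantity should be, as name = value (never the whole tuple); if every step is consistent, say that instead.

step 1: push 4: top = 4 -> in agreement
step 2: push -3: top = -3 -> checks out
step 3: push 9: top = 9 -> confirmed correct
step 4: push -7: top = -7 -> in agreement
step 5: 9 - -7 = 16 -> the entry is off here
Conclusion: step 5 carries the first error; the entry should be top = 16.

step 5, top = 16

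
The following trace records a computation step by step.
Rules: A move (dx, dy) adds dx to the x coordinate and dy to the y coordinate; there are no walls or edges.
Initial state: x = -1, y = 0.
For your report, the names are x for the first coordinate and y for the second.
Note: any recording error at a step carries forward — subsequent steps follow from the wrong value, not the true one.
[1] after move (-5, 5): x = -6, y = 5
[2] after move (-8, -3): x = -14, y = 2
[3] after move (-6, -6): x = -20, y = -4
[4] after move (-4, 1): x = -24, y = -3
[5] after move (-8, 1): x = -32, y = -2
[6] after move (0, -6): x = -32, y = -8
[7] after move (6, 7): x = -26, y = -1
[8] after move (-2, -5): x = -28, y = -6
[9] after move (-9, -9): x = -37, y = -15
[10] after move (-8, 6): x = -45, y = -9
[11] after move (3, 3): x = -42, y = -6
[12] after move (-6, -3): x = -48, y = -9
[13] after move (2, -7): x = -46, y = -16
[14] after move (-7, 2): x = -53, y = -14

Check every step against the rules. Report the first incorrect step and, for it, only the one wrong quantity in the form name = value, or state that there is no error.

Recomputing the run from the initial state:
step 1: x = -6, y = 5
step 2: x = -14, y = 2
step 3: x = -20, y = -4
step 4: x = -24, y = -3
step 5: x = -32, y = -2
step 6: x = -32, y = -8
step 7: x = -26, y = -1
step 8: x = -28, y = -6
step 9: x = -37, y = -15
step 10: x = -45, y = -9
step 11: x = -42, y = -6
step 12: x = -48, y = -9
step 13: x = -46, y = -16
step 14: x = -53, y = -14
This matches the trace at every step.

no error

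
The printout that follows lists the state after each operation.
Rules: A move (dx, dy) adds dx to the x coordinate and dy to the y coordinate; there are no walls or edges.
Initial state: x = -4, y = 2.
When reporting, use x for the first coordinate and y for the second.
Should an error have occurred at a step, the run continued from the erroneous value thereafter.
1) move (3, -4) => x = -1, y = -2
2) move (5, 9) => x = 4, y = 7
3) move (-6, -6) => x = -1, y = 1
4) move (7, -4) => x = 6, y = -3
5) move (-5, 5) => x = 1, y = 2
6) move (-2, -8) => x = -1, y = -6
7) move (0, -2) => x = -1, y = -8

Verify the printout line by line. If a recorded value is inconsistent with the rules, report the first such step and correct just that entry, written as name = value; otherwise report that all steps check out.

step 1: x = -4 + (3) = -1, y = 2 + (-4) = -2 -> same as recorded
step 2: x = -1 + (5) = 4, y = -2 + (9) = 7 -> checks out
step 3: x = 4 + (-6) = -2, y = 7 + (-6) = 1 -> the recorded entry deviates here
Step 3 is the first one off; corrected, x = -2.

step 3, x = -2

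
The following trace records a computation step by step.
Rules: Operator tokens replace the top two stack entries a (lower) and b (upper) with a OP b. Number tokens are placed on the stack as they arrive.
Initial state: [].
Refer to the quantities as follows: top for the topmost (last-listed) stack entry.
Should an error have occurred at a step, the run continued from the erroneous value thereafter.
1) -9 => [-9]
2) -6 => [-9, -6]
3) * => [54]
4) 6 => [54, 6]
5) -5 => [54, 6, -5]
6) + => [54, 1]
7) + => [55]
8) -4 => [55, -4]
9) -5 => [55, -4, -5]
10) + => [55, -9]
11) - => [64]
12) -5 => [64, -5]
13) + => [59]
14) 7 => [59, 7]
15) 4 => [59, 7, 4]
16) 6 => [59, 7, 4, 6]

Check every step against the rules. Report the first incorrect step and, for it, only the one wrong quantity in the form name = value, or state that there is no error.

no error

Step 1: push -9: top = -9 — confirmed correct.
Step 2: push -6: top = -6 — agrees with the trace.
Step 3: -9 * -6 = 54 — consistent with the trace.
Step 4: push 6: top = 6 — verified.
Step 5: push -5: top = -5 — no discrepancy.
Step 6: 6 + -5 = 1 — agrees with the trace.
Step 7: 54 + 1 = 55 — matches.
Step 8: push -4: top = -4 — no discrepancy.
Step 9: push -5: top = -5 — checks out.
Step 10: -4 + -5 = -9 — exactly as logged.
Step 11: 55 - -9 = 64 — verified.
Step 12: push -5: top = -5 — agrees with the trace.
Step 13: 64 + -5 = 59 — matches.
Step 14: push 7: top = 7 — matches.
Step 15: push 4: top = 4 — exactly as logged.
Step 16: push 6: top = 6 — no discrepancy.
All steps check out; nothing to correct.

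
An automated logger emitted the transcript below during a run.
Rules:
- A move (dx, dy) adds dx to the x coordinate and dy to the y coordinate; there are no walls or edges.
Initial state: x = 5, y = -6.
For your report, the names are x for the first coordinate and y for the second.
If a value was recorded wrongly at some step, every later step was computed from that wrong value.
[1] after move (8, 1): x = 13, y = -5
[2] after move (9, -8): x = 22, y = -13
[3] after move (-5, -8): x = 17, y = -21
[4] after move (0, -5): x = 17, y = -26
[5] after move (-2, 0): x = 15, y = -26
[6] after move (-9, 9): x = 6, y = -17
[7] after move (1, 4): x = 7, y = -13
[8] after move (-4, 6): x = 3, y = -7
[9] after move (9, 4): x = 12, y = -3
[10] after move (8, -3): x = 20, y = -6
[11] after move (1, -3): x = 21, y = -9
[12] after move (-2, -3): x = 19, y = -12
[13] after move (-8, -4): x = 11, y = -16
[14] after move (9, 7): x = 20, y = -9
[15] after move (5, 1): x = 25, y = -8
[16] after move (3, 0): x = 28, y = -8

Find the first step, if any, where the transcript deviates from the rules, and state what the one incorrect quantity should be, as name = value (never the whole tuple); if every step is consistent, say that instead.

no error

Recomputing the run from the initial state:
step 1: x = 13, y = -5
step 2: x = 22, y = -13
step 3: x = 17, y = -21
step 4: x = 17, y = -26
step 5: x = 15, y = -26
step 6: x = 6, y = -17
step 7: x = 7, y = -13
step 8: x = 3, y = -7
step 9: x = 12, y = -3
step 10: x = 20, y = -6
step 11: x = 21, y = -9
step 12: x = 19, y = -12
step 13: x = 11, y = -16
step 14: x = 20, y = -9
step 15: x = 25, y = -8
step 16: x = 28, y = -8
This matches the transcript at every step.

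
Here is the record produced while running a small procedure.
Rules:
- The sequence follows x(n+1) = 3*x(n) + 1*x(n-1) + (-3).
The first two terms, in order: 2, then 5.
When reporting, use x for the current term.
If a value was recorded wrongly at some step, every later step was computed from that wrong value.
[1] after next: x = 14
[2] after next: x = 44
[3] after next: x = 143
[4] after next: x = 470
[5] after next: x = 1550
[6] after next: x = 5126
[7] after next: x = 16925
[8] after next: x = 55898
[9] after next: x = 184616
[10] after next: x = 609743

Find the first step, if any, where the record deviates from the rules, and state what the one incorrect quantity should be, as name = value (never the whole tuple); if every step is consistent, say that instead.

Recomputing the run from the initial state:
step 1: x = 14
step 2: x = 44
step 3: x = 143
step 4: x = 470
step 5: x = 1550
step 6: x = 5117
step 7: x = 16898
step 8: x = 55808
step 9: x = 184319
step 10: x = 608762
The first disagreement with the record is at step 6, where the value should be x = 5117.

step 6, x = 5117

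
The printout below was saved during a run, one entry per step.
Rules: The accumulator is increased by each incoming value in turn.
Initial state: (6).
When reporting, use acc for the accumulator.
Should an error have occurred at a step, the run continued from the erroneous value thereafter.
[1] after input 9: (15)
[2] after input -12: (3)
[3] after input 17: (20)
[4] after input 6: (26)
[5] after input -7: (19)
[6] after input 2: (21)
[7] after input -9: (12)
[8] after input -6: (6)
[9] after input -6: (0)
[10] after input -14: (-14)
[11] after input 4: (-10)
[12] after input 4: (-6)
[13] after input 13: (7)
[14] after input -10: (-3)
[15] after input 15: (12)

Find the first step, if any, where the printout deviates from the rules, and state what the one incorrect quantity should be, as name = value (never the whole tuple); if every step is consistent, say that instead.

Recomputing the run from the initial state:
step 1: acc = 15
step 2: acc = 3
step 3: acc = 20
step 4: acc = 26
step 5: acc = 19
step 6: acc = 21
step 7: acc = 12
step 8: acc = 6
step 9: acc = 0
step 10: acc = -14
step 11: acc = -10
step 12: acc = -6
step 13: acc = 7
step 14: acc = -3
step 15: acc = 12
This matches the printout at every step.

no error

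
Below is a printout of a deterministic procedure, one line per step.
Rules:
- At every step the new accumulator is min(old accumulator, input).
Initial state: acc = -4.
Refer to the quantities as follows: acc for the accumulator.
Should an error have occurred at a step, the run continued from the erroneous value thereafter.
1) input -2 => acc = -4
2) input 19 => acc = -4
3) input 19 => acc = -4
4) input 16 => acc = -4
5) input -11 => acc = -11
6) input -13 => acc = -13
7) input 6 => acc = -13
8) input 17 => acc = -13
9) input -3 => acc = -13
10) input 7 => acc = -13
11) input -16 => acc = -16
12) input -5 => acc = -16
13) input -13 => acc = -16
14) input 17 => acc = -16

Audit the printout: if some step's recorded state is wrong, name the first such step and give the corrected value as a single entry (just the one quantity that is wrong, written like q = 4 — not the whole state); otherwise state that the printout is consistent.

no error

step 1: acc = min(-4, -2) = -4 -> exactly as logged
step 2: acc = min(-4, 19) = -4 -> consistent with the printout
step 3: acc = min(-4, 19) = -4 -> no discrepancy
step 4: acc = min(-4, 16) = -4 -> no discrepancy
step 5: acc = min(-4, -11) = -11 -> matches
step 6: acc = min(-11, -13) = -13 -> exactly as logged
step 7: acc = min(-13, 6) = -13 -> agrees with the printout
step 8: acc = min(-13, 17) = -13 -> no discrepancy
step 9: acc = min(-13, -3) = -13 -> consistent with the printout
step 10: acc = min(-13, 7) = -13 -> exactly as logged
step 11: acc = min(-13, -16) = -16 -> agrees with the printout
step 12: acc = min(-16, -5) = -16 -> checks out
step 13: acc = min(-16, -13) = -16 -> consistent with the printout
step 14: acc = min(-16, 17) = -16 -> in agreement
All steps check out; nothing to correct.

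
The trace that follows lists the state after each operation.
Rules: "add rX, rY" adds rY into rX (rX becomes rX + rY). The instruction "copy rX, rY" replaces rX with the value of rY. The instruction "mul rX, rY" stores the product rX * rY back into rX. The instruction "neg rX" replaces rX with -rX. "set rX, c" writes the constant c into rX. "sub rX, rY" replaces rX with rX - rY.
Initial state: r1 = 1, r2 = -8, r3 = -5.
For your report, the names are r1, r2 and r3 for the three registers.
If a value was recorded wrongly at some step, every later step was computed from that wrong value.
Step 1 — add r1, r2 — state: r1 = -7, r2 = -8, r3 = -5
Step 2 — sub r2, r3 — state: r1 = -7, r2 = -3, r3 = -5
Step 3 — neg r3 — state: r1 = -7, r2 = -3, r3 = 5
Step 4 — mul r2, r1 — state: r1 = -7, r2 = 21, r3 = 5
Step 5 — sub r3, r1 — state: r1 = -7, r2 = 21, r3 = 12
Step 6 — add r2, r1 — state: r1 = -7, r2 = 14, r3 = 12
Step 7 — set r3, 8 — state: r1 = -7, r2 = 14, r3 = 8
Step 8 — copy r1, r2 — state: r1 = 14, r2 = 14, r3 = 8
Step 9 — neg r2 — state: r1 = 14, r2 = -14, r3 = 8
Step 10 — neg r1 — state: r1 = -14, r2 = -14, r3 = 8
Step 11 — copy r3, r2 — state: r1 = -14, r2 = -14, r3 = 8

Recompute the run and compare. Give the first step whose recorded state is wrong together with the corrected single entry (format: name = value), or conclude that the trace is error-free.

step 11, r3 = -14

Step 1: r1 = 1 + -8 = -7 — in agreement.
Step 2: r2 = -8 - -5 = -3 — verified.
Step 3: r3 = -(-5) = 5 — confirmed correct.
Step 4: r2 = -3 * -7 = 21 — same as recorded.
Step 5: r3 = 5 - -7 = 12 — matches.
Step 6: r2 = 21 + -7 = 14 — matches.
Step 7: r3 = 8 — exactly as logged.
Step 8: r1 = 14 — consistent with the trace.
Step 9: r2 = -(14) = -14 — consistent with the trace.
Step 10: r1 = -(14) = -14 — same as recorded.
Step 11: r3 = -14 — the trace has a different value.
First deviation found at step 11; the corrected entry is r3 = -14.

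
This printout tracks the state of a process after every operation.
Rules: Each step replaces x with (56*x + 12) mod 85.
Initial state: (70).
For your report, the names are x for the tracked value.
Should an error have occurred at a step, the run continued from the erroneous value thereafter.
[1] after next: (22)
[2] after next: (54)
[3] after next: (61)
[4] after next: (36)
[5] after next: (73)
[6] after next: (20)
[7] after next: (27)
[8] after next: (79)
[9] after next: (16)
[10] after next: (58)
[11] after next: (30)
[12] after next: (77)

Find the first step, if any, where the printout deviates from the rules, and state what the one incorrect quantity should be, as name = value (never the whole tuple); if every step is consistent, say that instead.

step 4, x = 28

Recomputing the run from the initial state:
step 1: x = 22
step 2: x = 54
step 3: x = 61
step 4: x = 28
step 5: x = 50
step 6: x = 7
step 7: x = 64
step 8: x = 26
step 9: x = 23
step 10: x = 25
step 11: x = 52
step 12: x = 34
The first disagreement with the printout is at step 4, where the value should be x = 28.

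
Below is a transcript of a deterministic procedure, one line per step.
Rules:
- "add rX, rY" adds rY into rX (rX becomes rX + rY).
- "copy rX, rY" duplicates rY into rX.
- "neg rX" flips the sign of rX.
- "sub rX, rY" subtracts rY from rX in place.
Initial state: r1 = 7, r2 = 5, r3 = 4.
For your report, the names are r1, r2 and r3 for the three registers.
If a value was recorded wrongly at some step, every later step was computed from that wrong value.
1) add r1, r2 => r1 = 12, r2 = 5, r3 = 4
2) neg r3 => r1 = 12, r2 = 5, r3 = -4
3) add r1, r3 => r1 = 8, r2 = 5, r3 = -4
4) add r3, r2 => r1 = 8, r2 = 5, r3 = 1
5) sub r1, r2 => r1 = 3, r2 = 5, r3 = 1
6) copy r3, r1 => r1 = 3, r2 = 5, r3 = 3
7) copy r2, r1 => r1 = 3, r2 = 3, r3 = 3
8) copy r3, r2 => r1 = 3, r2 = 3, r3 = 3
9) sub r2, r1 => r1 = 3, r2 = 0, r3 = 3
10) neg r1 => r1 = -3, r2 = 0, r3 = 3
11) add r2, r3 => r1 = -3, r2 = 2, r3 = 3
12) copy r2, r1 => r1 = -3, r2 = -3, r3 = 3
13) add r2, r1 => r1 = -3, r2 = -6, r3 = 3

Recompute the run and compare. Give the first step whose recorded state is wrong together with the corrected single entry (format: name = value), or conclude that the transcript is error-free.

step 11, r2 = 3

Recomputing the run from the initial state:
step 1: r1 = 12, r2 = 5, r3 = 4
step 2: r1 = 12, r2 = 5, r3 = -4
step 3: r1 = 8, r2 = 5, r3 = -4
step 4: r1 = 8, r2 = 5, r3 = 1
step 5: r1 = 3, r2 = 5, r3 = 1
step 6: r1 = 3, r2 = 5, r3 = 3
step 7: r1 = 3, r2 = 3, r3 = 3
step 8: r1 = 3, r2 = 3, r3 = 3
step 9: r1 = 3, r2 = 0, r3 = 3
step 10: r1 = -3, r2 = 0, r3 = 3
step 11: r1 = -3, r2 = 3, r3 = 3
step 12: r1 = -3, r2 = -3, r3 = 3
step 13: r1 = -3, r2 = -6, r3 = 3
The first disagreement with the transcript is at step 11, where the value should be r2 = 3.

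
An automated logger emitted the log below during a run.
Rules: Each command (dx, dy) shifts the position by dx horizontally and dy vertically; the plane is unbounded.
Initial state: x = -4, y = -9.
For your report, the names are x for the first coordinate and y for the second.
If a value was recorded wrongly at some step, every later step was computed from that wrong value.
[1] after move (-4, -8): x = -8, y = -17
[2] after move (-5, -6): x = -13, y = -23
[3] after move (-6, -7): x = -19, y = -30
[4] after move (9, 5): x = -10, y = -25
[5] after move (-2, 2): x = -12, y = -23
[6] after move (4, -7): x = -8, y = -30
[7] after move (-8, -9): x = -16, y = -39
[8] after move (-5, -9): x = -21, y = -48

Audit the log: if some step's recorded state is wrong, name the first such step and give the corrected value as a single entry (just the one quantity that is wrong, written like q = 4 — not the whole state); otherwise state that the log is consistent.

no error

Recomputing the run from the initial state:
step 1: x = -8, y = -17
step 2: x = -13, y = -23
step 3: x = -19, y = -30
step 4: x = -10, y = -25
step 5: x = -12, y = -23
step 6: x = -8, y = -30
step 7: x = -16, y = -39
step 8: x = -21, y = -48
This matches the log at every step.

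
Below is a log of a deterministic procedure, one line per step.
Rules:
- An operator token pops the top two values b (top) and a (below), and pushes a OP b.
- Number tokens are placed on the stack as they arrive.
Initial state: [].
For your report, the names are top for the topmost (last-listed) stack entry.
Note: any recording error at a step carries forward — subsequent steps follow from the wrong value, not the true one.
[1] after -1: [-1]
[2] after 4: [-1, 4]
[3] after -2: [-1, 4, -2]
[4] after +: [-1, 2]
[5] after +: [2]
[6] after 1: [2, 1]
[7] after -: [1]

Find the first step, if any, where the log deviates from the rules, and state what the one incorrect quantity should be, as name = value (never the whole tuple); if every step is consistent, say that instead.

Recomputing the run from the initial state:
step 1: [-1]
step 2: [-1, 4]
step 3: [-1, 4, -2]
step 4: [-1, 2]
step 5: [1]
step 6: [1, 1]
step 7: [0]
The first disagreement with the log is at step 5, where the value should be top = 1.

step 5, top = 1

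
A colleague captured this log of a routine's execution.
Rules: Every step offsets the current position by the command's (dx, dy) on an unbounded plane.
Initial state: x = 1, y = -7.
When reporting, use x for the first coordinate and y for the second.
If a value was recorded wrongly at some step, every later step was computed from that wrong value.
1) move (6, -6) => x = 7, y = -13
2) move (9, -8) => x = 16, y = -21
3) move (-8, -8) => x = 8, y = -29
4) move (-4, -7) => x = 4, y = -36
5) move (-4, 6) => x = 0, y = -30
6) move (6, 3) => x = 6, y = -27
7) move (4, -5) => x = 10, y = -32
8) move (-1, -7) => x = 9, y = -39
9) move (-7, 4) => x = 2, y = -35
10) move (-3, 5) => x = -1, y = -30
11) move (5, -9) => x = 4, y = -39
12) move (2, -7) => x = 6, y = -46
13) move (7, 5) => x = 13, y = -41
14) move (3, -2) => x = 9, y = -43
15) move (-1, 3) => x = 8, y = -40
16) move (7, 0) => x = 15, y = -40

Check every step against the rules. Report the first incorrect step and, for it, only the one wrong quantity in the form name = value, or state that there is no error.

step 14, x = 16

Recomputing the run from the initial state:
step 1: x = 7, y = -13
step 2: x = 16, y = -21
step 3: x = 8, y = -29
step 4: x = 4, y = -36
step 5: x = 0, y = -30
step 6: x = 6, y = -27
step 7: x = 10, y = -32
step 8: x = 9, y = -39
step 9: x = 2, y = -35
step 10: x = -1, y = -30
step 11: x = 4, y = -39
step 12: x = 6, y = -46
step 13: x = 13, y = -41
step 14: x = 16, y = -43
step 15: x = 15, y = -40
step 16: x = 22, y = -40
The first disagreement with the log is at step 14, where the value should be x = 16.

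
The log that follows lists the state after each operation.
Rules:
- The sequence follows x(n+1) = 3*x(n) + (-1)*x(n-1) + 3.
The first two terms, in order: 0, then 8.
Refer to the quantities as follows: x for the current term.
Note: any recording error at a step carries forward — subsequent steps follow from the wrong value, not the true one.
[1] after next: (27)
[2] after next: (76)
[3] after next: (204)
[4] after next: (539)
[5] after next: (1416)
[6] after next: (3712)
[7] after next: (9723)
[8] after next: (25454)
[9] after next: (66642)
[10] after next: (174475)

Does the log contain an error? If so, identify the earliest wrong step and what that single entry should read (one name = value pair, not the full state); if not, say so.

Recomputing the run from the initial state:
step 1: x = 27
step 2: x = 76
step 3: x = 204
step 4: x = 539
step 5: x = 1416
step 6: x = 3712
step 7: x = 9723
step 8: x = 25460
step 9: x = 66660
step 10: x = 174523
The first disagreement with the log is at step 8, where the value should be x = 25460.

step 8, x = 25460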